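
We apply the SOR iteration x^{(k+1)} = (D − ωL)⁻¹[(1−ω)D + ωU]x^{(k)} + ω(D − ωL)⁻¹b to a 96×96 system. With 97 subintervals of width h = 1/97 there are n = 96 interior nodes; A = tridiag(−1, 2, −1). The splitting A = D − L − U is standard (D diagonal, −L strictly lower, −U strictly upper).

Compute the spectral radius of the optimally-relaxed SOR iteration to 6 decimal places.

½·tridiag(1,0,1) at n=96: λ_k = cos(kπ/97); max |λ| at k=1 ⇒ ρ_J = cos(π/97) ≈ 0.999476.
√(1 − cos²(π/97)) = sin(π/97) ≈ 0.0323819.
Young: ω* = 2/(1+√(1−ρ_J²)) = 2/(1+0.0323819) = 2/1.0323819 = 1.937268.
At ω = 1.937268 every |λ(B_ω)| = ω−1, so ρ_SOR = 0.937268.

ρ_SOR = 0.937268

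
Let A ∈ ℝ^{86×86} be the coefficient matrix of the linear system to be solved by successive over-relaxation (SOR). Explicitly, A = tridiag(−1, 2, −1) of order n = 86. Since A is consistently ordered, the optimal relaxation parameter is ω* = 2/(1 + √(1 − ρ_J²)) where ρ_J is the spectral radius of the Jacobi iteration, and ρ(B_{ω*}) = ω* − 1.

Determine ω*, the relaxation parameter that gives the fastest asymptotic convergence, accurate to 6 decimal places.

ω* = 1.930311

½·tridiag(1,0,1) at n=86: λ_k = cos(kπ/87); max |λ| at k=1 ⇒ ρ_J = cos(π/87) ≈ 0.999348.
√(1−ρ_J²) simplifies to sin(π/87) = 0.0361024.
So ω* = 2/1.0361024 = 1.930311 (Young).
and ρ(B_{ω*}) = 1.930311 − 1 = 0.930311.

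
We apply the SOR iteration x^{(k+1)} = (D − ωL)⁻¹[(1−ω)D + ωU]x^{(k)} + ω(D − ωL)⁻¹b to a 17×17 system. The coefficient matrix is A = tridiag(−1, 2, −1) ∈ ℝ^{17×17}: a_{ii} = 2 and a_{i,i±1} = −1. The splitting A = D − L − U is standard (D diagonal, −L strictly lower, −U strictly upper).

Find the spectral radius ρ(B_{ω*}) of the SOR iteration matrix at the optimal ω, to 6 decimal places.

ρ_SOR = 0.704088

½·tridiag(1,0,1) at n=17: λ_k = cos(kπ/18); max |λ| at k=1 ⇒ ρ_J = cos(π/18) ≈ 0.984808.
root = sin(π/18) = 0.1736482  (since 1−cos² = sin²).
ω* = 2/(1 + 0.1736482) = 2/1.1736482 = 1.704088.
At ω = 1.704088 every |λ(B_ω)| = ω−1, so ρ_SOR = 0.704088.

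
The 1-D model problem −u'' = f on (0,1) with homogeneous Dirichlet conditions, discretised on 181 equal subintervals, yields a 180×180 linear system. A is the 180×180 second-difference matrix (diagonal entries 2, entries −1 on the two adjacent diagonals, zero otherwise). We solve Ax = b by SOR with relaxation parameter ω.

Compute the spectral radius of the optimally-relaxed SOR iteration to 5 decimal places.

spectrum of D⁻¹(L+U) = {cos(kπ/181) : 1≤k≤180}; ρ_J = cos(π/181) = 0.99985.
root = sin(π/181) = 0.017356  (since 1−cos² = sin²).
So ω* = 2/1.017356 = 1.96588 (Young).
ρ(B_{ω*}) = ω*−1 = 0.96588

ρ_SOR = 0.96588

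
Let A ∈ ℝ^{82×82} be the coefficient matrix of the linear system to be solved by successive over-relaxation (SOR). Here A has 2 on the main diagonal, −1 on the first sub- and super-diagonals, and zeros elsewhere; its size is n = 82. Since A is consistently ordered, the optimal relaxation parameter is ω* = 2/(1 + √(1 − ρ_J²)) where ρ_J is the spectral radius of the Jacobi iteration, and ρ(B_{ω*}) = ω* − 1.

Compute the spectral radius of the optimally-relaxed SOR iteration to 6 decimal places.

B_J for the 82×82 system has eigenvalues cos(kπ/83); ρ_J = cos(π/83) = 0.999284.
√(1−ρ_J²) = |sin(π/83)| = 0.0378415
So ω* = 2/1.0378415 = 1.927077 (Young).
ρ_SOR = ω* − 1 ≈ 0.927077.

ρ_SOR = 0.927077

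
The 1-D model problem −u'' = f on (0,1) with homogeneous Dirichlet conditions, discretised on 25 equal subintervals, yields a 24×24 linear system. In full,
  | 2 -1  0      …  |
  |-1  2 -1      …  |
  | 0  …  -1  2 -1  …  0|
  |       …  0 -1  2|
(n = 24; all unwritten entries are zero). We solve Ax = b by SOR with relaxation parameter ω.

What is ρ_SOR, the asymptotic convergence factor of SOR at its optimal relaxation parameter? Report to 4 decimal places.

B_J for the 24×24 system has eigenvalues cos(kπ/25); ρ_J = cos(π/25) = 0.9921.
1 − cos²(π/25) = sin²(π/25) ⇒ √(1−ρ_J²) = sin(π/25) = 0.12533.
ω* = 2/(1+0.12533) = 1.7773
and ρ(B_{ω*}) = 1.7773 − 1 = 0.7773.

ρ_SOR = 0.7773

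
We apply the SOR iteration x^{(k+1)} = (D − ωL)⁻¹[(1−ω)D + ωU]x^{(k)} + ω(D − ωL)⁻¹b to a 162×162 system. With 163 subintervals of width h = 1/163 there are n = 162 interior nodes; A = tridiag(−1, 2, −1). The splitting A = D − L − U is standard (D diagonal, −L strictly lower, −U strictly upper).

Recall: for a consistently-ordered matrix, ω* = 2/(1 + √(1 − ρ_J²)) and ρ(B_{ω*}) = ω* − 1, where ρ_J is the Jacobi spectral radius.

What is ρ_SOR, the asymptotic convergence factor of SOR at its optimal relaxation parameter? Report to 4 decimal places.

n=162: λ(B_J) = 1 − λ(A)/2 = cos(kπ/163); k=1 gives ρ_J = 0.9998.
√(1 − cos²(π/163)) = sin(π/163) ≈ 0.01927.
ω* = 2/(1+0.01927) = 1.9622
ρ_SOR = ω* − 1 ≈ 0.9622.

ρ_SOR = 0.9622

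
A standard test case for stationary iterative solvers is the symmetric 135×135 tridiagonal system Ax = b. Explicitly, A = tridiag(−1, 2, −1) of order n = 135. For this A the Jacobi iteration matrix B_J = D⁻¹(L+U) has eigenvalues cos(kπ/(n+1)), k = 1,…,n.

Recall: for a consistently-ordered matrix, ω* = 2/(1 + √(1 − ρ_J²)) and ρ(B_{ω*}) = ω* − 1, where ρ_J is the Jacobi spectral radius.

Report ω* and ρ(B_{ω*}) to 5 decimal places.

ω* = 1.95485, ρ_SOR = 0.95485

n=135: λ(B_J) = 1 − λ(A)/2 = cos(kπ/136); k=1 gives ρ_J = 0.99973.
root = sin(π/136) = 0.023098  (since 1−cos² = sin²).
[ω*] 2 ÷ (1 + 0.023098) = 2 ÷ 1.023098 = 1.95485.
[ρ_SOR] ω* − 1 = 0.95485.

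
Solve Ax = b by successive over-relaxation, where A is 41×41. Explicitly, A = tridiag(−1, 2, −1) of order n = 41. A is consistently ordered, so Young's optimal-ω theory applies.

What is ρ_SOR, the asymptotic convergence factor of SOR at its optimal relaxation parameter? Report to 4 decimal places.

ρ_J = max_k |cos(kπ/42)| = cos(π/42) = 0.9972
√(1−ρ_J²) simplifies to sin(π/42) = 0.07473.
ω* = 2/(1+0.07473) = 1.8609
Hence ρ(B_{ω*}) = 1.8609 − 1 = 0.8609.

ρ_SOR = 0.8609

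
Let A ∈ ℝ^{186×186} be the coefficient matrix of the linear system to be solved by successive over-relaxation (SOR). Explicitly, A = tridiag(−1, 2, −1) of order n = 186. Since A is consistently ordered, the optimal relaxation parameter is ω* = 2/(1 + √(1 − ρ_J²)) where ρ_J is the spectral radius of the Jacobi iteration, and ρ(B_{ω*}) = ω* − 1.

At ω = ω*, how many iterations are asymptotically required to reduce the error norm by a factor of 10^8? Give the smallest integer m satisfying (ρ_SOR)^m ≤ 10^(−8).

½·tridiag(1,0,1) at n=186: λ_k = cos(kπ/187); max |λ| at k=1 ⇒ ρ_J = cos(π/187) ≈ 0.9998589.
√(1−ρ_J²) = |sin(π/187)| = 0.0167992
Then 2/(1+√(1−ρ_J²)) = 2/(1+0.0167992); ω* = 2/1.0167992 = 1.9669567.
ρ_SOR = ω* − 1 = 1.9669567 − 1 = 0.9669567.
(0.9669567)^m ≤ 10^{−8}  ⇒  m·ln(0.9669567) ≤ −8·ln10  ⇒  m ≥ 548.209  ⇒  m = 549

m = 549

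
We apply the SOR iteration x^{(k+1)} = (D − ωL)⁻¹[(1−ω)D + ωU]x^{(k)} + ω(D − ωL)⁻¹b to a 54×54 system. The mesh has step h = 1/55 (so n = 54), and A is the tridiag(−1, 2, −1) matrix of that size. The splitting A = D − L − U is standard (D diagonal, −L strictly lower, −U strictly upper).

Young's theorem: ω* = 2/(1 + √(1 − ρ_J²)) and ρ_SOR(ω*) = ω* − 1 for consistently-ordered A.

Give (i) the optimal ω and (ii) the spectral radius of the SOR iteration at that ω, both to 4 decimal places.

ω* = 1.8920, ρ_SOR = 0.8920

B_J for the 54×54 system has eigenvalues cos(kπ/55); ρ_J = cos(π/55) = 0.9984.
1 − cos²(π/55) = sin²(π/55) ⇒ √(1−ρ_J²) = sin(π/55) = 0.05709.
ω* = 2/(1+0.05709) = 1.8920
Hence ρ(B_{ω*}) = 1.8920 − 1 = 0.8920.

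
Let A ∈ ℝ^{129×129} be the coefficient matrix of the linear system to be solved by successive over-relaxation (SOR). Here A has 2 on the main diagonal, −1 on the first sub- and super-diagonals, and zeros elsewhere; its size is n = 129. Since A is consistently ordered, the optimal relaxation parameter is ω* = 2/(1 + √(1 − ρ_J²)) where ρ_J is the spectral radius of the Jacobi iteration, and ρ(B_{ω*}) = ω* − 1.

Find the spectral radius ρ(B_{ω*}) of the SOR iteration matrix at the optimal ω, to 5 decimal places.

spectrum of D⁻¹(L+U) = {cos(kπ/130) : 1≤k≤129}; ρ_J = cos(π/130) = 0.99971.
√(1−ρ_J²) simplifies to sin(π/130) = 0.024164.
[ω*] 2 ÷ (1 + 0.024164) = 2 ÷ 1.024164 = 1.95281.
and ρ(B_{ω*}) = 1.95281 − 1 = 0.95281.

ρ_SOR = 0.95281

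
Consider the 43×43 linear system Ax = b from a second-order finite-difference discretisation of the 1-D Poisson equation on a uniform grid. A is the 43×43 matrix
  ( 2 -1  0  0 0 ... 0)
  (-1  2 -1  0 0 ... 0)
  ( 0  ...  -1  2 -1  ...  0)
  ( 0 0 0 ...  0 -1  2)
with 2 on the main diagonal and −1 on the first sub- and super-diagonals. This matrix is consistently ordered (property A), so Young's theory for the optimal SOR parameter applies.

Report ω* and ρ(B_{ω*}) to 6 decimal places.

spectrum of D⁻¹(L+U) = {cos(kπ/44) : 1≤k≤43}; ρ_J = cos(π/44) = 0.997452.
√(1−ρ_J²) simplifies to sin(π/44) = 0.0713392.
Then 2/(1+√(1−ρ_J²)) = 2/(1+0.0713392); ω* = 2/1.0713392 = 1.866822.
ρ_SOR = ω* − 1 ≈ 0.866822.

ω* = 1.866822, ρ_SOR = 0.866822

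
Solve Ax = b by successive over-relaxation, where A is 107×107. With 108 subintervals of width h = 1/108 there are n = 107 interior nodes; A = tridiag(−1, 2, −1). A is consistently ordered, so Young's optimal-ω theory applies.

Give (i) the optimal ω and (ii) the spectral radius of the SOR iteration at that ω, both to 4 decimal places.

ρ_J = max_k |cos(kπ/108)| = cos(π/108) = 0.9996
√(1−ρ_J²) simplifies to sin(π/108) = 0.02908.
ω* = 2/(1 + 0.02908) = 2/1.02908 = 1.9435.
ρ_SOR = ω* − 1 ≈ 0.9435.

ω* = 1.9435, ρ_SOR = 0.9435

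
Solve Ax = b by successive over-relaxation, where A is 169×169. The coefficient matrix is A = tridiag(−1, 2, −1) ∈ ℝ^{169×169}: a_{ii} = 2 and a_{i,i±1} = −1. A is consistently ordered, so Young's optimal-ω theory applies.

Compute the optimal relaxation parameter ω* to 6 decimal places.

½·tridiag(1,0,1) at n=169: λ_k = cos(kπ/170); max |λ| at k=1 ⇒ ρ_J = cos(π/170) ≈ 0.999829.
root = sin(π/170) = 0.0184789  (since 1−cos² = sin²).
Young: ω* = 2/(1+√(1−ρ_J²)) = 2/(1+0.0184789) = 2/1.0184789 = 1.963713.
[ρ_SOR] ω* − 1 = 0.963713.

ω* = 1.963713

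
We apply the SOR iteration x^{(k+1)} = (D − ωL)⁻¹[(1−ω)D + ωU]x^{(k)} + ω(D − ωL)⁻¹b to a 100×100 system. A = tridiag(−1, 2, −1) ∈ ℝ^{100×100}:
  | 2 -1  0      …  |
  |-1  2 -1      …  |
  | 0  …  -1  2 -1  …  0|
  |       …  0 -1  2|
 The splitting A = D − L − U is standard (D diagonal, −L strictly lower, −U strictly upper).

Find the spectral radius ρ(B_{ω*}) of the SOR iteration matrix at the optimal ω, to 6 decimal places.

[ρ_J] n=100: ρ(B_J) = cos(π/(n+1)) = cos(π/101) = 0.999516.
√(1 − cos²(π/101)) = sin(π/101) ≈ 0.0310999.
[ω*] 2 ÷ (1 + 0.0310999) = 2 ÷ 1.0310999 = 1.939676.
ρ_SOR = ω* − 1 = 1.939676 − 1 = 0.939676.

ρ_SOR = 0.939676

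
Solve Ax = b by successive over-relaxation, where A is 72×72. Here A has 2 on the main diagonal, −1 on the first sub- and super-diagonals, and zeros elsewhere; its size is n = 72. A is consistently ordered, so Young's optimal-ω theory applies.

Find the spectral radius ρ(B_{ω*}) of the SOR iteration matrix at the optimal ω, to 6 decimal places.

[ρ_J] n=72: ρ(B_J) = cos(π/(n+1)) = cos(π/73) = 0.999074.
1 − cos²(π/73) = sin²(π/73) ⇒ √(1−ρ_J²) = sin(π/73) = 0.0430222.
Young: ω* = 2/(1+√(1−ρ_J²)) = 2/(1+0.0430222) = 2/1.0430222 = 1.917505.
At ω = 1.917505 every |λ(B_ω)| = ω−1, so ρ_SOR = 0.917505.

ρ_SOR = 0.917505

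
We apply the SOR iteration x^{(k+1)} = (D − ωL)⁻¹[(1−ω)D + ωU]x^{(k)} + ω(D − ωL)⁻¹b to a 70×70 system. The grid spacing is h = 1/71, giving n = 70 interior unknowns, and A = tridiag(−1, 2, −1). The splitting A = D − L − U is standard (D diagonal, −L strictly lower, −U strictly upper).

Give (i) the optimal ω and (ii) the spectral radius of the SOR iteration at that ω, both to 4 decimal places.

ω* = 1.9153, ρ_SOR = 0.9153

n=70: λ(B_J) = 1 − λ(A)/2 = cos(kπ/71); k=1 gives ρ_J = 0.9990.
√(1−ρ_J²) = |sin(π/71)| = 0.04423
Young: ω* = 2/(1+√(1−ρ_J²)) = 2/(1+0.04423) = 2/1.04423 = 1.9153.
and ρ(B_{ω*}) = 1.9153 − 1 = 0.9153.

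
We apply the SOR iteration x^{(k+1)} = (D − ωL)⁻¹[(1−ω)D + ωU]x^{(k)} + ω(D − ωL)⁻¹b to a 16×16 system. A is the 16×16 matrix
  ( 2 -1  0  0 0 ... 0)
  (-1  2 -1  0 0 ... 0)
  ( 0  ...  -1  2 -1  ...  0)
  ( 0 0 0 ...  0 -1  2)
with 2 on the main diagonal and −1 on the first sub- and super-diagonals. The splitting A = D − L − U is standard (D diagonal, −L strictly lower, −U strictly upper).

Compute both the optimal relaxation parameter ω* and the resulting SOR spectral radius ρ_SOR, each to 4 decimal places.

ρ_J = max_k |cos(kπ/17)| = cos(π/17) = 0.9830
1 − cos²(π/17) = sin²(π/17) ⇒ √(1−ρ_J²) = sin(π/17) = 0.18375.
Then 2/(1+√(1−ρ_J²)) = 2/(1+0.18375); ω* = 2/1.18375 = 1.6895.
and ρ(B_{ω*}) = 1.6895 − 1 = 0.6895.

ω* = 1.6895, ρ_SOR = 0.6895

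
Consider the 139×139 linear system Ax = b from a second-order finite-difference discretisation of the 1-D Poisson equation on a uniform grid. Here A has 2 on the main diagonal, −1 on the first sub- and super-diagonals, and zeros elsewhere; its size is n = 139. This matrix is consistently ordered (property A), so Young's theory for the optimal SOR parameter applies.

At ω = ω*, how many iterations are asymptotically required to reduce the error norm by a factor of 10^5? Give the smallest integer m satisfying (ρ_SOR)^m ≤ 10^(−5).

m = 257

B_J for the 139×139 system has eigenvalues cos(kπ/140); ρ_J = cos(π/140) = 0.9997482.
√(1−ρ_J²) simplifies to sin(π/140) = 0.0224381.
ω* = 2/(1+0.0224381) = 1.9561086
[ρ_SOR] ω* − 1 = 0.9561086.
m ≥ 5·ln10 / (−ln 0.9561086) = 256.505; smallest integer m = 257.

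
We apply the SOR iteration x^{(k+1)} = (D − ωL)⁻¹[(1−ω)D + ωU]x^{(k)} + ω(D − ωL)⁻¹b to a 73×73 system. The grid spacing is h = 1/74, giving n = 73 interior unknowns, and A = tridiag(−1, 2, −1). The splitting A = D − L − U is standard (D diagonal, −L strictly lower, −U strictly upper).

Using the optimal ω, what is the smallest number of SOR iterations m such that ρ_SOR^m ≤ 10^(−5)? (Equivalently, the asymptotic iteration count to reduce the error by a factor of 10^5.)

m = 136

½·tridiag(1,0,1) at n=73: λ_k = cos(kπ/74); max |λ| at k=1 ⇒ ρ_J = cos(π/74) ≈ 0.9990990.
root = sin(π/74) = 0.0424412  (since 1−cos² = sin²).
Then 2/(1+√(1−ρ_J²)) = 2/(1+0.0424412); ω* = 2/1.0424412 = 1.9185734.
and ρ(B_{ω*}) = 1.9185734 − 1 = 0.9185734.
m ≥ 5·ln10 / (−ln 0.9185734) = 135.552; smallest integer m = 136.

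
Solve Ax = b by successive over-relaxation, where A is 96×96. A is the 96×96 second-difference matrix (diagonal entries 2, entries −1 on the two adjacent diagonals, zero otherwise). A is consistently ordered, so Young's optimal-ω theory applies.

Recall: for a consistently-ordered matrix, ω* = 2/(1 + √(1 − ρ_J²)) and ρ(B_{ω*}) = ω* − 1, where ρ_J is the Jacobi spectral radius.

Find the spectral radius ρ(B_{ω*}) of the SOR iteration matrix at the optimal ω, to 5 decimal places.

½·tridiag(1,0,1) at n=96: λ_k = cos(kπ/97); max |λ| at k=1 ⇒ ρ_J = cos(π/97) ≈ 0.99948.
√(1−ρ_J²) = |sin(π/97)| = 0.032382
ω* = 2/(1+0.032382) = 1.93727
[ρ_SOR] ω* − 1 = 0.93727.

ρ_SOR = 0.93727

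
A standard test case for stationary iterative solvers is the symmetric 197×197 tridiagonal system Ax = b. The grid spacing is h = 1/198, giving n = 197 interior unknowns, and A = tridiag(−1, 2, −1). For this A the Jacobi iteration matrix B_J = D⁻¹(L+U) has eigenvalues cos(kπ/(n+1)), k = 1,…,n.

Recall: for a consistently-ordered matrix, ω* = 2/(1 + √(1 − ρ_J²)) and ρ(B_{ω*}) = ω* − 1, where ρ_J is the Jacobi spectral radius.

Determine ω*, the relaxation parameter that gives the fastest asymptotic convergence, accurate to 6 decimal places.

[ρ_J] n=197: ρ(B_J) = cos(π/(n+1)) = cos(π/198) = 0.999874.
√(1 − cos²(π/198)) = sin(π/198) ≈ 0.0158660.
ω* = 2 / (1 + 0.0158660) = 2 / 1.0158660 ≈ 1.968764.
ρ(B_{ω*}) = ω*−1 = 0.968764

ω* = 1.968764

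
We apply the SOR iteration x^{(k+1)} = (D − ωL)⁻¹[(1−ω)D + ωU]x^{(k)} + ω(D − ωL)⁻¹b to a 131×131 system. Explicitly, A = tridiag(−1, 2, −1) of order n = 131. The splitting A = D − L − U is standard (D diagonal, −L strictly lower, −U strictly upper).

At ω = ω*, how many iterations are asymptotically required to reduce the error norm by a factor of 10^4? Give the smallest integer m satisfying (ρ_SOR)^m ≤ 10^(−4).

½·tridiag(1,0,1) at n=131: λ_k = cos(kπ/132); max |λ| at k=1 ⇒ ρ_J = cos(π/132) ≈ 0.9997168.
√(1−ρ_J²) simplifies to sin(π/132) = 0.0237977.
So ω* = 2/1.0237977 = 1.9535109 (Young).
ρ(B_{ω*}) = ω*−1 = 0.9535109
Need (0.9535109)^m ≤ 10^(−4): m ≥ 4·ln10/|ln 0.9535109| = 9.21034/0.0476044 = 193.477 ⇒ m = 194.

m = 194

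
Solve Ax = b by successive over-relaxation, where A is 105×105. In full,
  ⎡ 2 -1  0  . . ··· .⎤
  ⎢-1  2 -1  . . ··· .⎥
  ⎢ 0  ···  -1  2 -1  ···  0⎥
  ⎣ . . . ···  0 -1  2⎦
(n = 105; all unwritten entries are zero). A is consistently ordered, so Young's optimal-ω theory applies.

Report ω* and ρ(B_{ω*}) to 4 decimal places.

ω* = 1.9424, ρ_SOR = 0.9424

ρ_J = max_k |cos(kπ/106)| = cos(π/106) = 0.9996
√(1−ρ_J²) = |sin(π/106)| = 0.02963
Young: ω* = 2/(1+√(1−ρ_J²)) = 2/(1+0.02963) = 2/1.02963 = 1.9424.
Hence ρ(B_{ω*}) = 1.9424 − 1 = 0.9424.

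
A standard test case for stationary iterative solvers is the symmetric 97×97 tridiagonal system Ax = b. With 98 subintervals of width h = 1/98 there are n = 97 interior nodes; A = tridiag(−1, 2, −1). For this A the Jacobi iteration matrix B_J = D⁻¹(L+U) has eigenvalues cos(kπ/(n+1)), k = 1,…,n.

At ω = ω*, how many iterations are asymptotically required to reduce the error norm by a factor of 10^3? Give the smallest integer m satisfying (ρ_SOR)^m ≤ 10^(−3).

ρ_J = max_k |cos(kπ/98)| = cos(π/98) = 0.9994862
√(1−ρ_J²) simplifies to sin(π/98) = 0.0320516.
Then 2/(1+√(1−ρ_J²)) = 2/(1+0.0320516); ω* = 2/1.0320516 = 1.9378876.
At ω = 1.9378876 every |λ(B_ω)| = ω−1, so ρ_SOR = 0.9378876.
m ≥ 3·ln10 / (−ln 0.9378876) = 107.723; smallest integer m = 108.

m = 108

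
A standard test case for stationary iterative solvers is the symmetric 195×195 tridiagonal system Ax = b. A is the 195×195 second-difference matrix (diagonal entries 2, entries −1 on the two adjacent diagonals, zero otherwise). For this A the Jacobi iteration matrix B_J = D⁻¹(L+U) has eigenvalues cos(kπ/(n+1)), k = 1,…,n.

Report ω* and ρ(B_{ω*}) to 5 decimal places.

ω* = 1.96845, ρ_SOR = 0.96845

B_J for the 195×195 system has eigenvalues cos(kπ/196); ρ_J = cos(π/196) = 0.99987.
√(1−ρ_J²) simplifies to sin(π/196) = 0.016028.
ω* = 2 / (1 + 0.016028) = 2 / 1.016028 ≈ 1.96845.
[ρ_SOR] ω* − 1 = 0.96845.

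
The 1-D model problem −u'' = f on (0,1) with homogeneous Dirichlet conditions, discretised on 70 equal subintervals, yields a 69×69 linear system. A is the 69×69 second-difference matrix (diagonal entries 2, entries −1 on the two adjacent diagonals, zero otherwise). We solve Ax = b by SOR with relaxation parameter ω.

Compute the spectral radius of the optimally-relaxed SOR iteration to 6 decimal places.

ρ_J = max_k |cos(kπ/70)| = cos(π/70) = 0.998993
1 − cos²(π/70) = sin²(π/70) ⇒ √(1−ρ_J²) = sin(π/70) = 0.0448648.
Young: ω* = 2/(1+√(1−ρ_J²)) = 2/(1+0.0448648) = 2/1.0448648 = 1.914123.
[ρ_SOR] ω* − 1 = 0.914123.

ρ_SOR = 0.914123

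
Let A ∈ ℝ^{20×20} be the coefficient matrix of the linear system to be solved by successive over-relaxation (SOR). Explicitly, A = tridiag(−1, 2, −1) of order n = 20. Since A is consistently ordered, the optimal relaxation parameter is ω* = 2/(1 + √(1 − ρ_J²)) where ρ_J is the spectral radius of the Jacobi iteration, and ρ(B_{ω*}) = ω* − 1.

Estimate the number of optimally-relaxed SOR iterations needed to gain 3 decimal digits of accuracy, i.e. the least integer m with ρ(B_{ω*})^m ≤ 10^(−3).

m = 24

n=20: λ(B_J) = 1 − λ(A)/2 = cos(kπ/21); k=1 gives ρ_J = 0.9888308.
√(1−ρ_J²) = |sin(π/21)| = 0.1490423
ω* = 2 / (1 + 0.1490423) = 2 / 1.1490423 ≈ 1.7405800.
and ρ(B_{ω*}) = 1.7405800 − 1 = 0.7405800.
For 3 digits: m = 3·ln10 / (−ln 0.7405800) = 6.90776/0.300322 = 23.001; round up → m = 24.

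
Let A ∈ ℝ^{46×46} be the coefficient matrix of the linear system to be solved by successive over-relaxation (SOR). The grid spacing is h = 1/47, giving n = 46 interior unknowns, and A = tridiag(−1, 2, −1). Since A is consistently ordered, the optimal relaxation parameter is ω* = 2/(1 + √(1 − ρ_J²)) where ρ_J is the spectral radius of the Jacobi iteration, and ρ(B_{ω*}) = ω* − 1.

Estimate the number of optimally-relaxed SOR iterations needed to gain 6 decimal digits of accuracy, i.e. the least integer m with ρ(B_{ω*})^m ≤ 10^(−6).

m = 104

B_J for the 46×46 system has eigenvalues cos(kπ/47); ρ_J = cos(π/47) = 0.9977669.
root = sin(π/47) = 0.0667926  (since 1−cos² = sin²).
Then 2/(1+√(1−ρ_J²)) = 2/(1+0.0667926); ω* = 2/1.0667926 = 1.8747787.
ρ_SOR = ω* − 1 = 1.8747787 − 1 = 0.8747787.
ρ_SOR^m ≤ 10^(−6) ⇔ m ≥ 6·ln10/(−ln 0.8747787) = 13.8155/0.133784 = 103.267; m = ⌈103.267⌉ = 104.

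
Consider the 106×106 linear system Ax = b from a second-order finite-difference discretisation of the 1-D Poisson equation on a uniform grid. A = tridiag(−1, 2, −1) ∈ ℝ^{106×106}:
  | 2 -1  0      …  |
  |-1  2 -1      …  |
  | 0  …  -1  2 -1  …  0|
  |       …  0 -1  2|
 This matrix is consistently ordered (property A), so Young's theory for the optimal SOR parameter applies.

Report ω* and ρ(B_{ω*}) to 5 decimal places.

[ρ_J] n=106: ρ(B_J) = cos(π/(n+1)) = cos(π/107) = 0.99957.
√(1 − cos²(π/107)) = sin(π/107) ≈ 0.029356.
ω* = 2/(1+0.029356) = 1.94296
and ρ(B_{ω*}) = 1.94296 − 1 = 0.94296.

ω* = 1.94296, ρ_SOR = 0.94296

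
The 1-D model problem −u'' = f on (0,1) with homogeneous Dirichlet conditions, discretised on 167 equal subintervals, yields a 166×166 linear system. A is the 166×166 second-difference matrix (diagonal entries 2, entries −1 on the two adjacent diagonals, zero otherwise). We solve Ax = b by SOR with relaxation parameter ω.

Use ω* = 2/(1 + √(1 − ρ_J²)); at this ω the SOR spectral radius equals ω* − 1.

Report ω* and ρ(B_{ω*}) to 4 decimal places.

With n=166, ρ(Jacobi) = cos(π/167) = 0.9998.
root = sin(π/167) = 0.01881  (since 1−cos² = sin²).
[ω*] 2 ÷ (1 + 0.01881) = 2 ÷ 1.01881 = 1.9631.
Hence ρ(B_{ω*}) = 1.9631 − 1 = 0.9631.

ω* = 1.9631, ρ_SOR = 0.9631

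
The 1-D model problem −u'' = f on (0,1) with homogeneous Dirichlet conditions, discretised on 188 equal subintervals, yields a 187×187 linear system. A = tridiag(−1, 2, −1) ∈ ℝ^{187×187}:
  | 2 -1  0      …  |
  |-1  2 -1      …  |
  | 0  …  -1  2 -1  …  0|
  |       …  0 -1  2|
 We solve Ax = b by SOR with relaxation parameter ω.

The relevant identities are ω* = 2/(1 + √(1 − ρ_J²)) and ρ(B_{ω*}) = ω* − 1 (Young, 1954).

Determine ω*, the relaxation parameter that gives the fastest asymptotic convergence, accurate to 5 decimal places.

ω* = 1.96713

½·tridiag(1,0,1) at n=187: λ_k = cos(kπ/188); max |λ| at k=1 ⇒ ρ_J = cos(π/188) ≈ 0.99986.
1 − cos²(π/188) = sin²(π/188) ⇒ √(1−ρ_J²) = sin(π/188) = 0.016710.
Young: ω* = 2/(1+√(1−ρ_J²)) = 2/(1+0.016710) = 2/1.016710 = 1.96713.
ρ(B_{ω*}) = ω*−1 = 0.96713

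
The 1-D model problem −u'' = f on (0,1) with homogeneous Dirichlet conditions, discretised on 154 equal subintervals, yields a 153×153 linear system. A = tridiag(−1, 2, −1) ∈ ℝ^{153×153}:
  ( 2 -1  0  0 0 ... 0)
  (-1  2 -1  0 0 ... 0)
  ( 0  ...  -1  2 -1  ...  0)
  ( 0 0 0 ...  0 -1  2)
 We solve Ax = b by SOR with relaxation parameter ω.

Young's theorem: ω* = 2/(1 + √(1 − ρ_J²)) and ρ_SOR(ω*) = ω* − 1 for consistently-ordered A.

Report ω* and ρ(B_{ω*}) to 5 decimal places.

ω* = 1.96002, ρ_SOR = 0.96002

½·tridiag(1,0,1) at n=153: λ_k = cos(kπ/154); max |λ| at k=1 ⇒ ρ_J = cos(π/154) ≈ 0.99979.
root = sin(π/154) = 0.020399  (since 1−cos² = sin²).
Young: ω* = 2/(1+√(1−ρ_J²)) = 2/(1+0.020399) = 2/1.020399 = 1.96002.
Hence ρ(B_{ω*}) = 1.96002 − 1 = 0.96002.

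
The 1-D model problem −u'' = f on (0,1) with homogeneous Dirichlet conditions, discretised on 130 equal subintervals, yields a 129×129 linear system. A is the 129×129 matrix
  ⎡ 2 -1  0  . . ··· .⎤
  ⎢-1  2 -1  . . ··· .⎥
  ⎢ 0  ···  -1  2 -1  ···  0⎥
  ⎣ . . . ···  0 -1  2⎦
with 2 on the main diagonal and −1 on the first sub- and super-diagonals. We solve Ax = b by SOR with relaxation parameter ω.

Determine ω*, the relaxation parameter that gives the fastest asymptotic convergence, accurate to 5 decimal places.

n=129: λ(B_J) = 1 − λ(A)/2 = cos(kπ/130); k=1 gives ρ_J = 0.99971.
√(1 − cos²(π/130)) = sin(π/130) ≈ 0.024164.
[ω*] 2 ÷ (1 + 0.024164) = 2 ÷ 1.024164 = 1.95281.
and ρ(B_{ω*}) = 1.95281 − 1 = 0.95281.

ω* = 1.95281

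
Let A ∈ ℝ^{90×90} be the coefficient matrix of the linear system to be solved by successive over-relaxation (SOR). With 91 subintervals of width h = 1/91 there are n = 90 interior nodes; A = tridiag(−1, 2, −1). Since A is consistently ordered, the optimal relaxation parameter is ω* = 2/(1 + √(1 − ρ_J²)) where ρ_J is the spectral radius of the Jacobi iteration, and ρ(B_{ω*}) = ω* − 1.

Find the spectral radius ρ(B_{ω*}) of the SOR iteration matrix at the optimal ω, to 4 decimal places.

n=90: λ(B_J) = 1 − λ(A)/2 = cos(kπ/91); k=1 gives ρ_J = 0.9994.
√(1−ρ_J²) simplifies to sin(π/91) = 0.03452.
So ω* = 2/1.03452 = 1.9333 (Young).
Hence ρ(B_{ω*}) = 1.9333 − 1 = 0.9333.

ρ_SOR = 0.9333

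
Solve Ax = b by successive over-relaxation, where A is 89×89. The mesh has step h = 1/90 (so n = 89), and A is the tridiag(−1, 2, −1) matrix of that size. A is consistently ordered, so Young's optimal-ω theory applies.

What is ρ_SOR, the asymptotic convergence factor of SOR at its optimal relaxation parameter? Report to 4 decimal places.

ρ_SOR = 0.9326

spectrum of D⁻¹(L+U) = {cos(kπ/90) : 1≤k≤89}; ρ_J = cos(π/90) = 0.9994.
√(1 − cos²(π/90)) = sin(π/90) ≈ 0.03490.
ω* = 2/(1+0.03490) = 1.9326
ρ(B_{ω*}) = ω*−1 = 0.9326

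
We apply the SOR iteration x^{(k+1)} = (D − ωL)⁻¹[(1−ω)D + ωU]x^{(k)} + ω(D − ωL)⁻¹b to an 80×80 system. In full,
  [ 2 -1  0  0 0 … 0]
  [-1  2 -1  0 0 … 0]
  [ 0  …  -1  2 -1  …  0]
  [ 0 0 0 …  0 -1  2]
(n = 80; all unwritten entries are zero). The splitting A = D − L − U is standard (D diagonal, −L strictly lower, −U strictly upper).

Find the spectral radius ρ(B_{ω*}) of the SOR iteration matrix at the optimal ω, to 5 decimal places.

ρ_SOR = 0.92534

½·tridiag(1,0,1) at n=80: λ_k = cos(kπ/81); max |λ| at k=1 ⇒ ρ_J = cos(π/81) ≈ 0.99925.
1 − cos²(π/81) = sin²(π/81) ⇒ √(1−ρ_J²) = sin(π/81) = 0.038775.
Then 2/(1+√(1−ρ_J²)) = 2/(1+0.038775); ω* = 2/1.038775 = 1.92534.
and ρ(B_{ω*}) = 1.92534 − 1 = 0.92534.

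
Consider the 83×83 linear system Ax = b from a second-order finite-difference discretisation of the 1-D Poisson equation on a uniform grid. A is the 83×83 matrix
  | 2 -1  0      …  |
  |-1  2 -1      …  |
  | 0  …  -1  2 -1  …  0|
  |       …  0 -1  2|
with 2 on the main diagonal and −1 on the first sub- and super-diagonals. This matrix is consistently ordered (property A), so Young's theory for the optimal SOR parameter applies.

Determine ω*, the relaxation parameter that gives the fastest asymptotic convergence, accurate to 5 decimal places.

½·tridiag(1,0,1) at n=83: λ_k = cos(kπ/84); max |λ| at k=1 ⇒ ρ_J = cos(π/84) ≈ 0.99930.
√(1−ρ_J²) simplifies to sin(π/84) = 0.037391.
Young: ω* = 2/(1+√(1−ρ_J²)) = 2/(1+0.037391) = 2/1.037391 = 1.92791.
ρ(B_{ω*}) = ω*−1 = 0.92791

ω* = 1.92791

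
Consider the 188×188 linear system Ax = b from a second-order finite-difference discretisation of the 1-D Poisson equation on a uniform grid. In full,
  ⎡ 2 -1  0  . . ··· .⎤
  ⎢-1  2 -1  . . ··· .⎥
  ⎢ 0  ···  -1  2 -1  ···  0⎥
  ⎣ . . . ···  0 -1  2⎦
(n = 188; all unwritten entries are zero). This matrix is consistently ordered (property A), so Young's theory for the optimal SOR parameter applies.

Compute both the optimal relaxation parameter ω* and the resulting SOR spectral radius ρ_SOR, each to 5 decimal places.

ω* = 1.96730, ρ_SOR = 0.96730

ρ_J = max_k |cos(kπ/189)| = cos(π/189) = 0.99986
root = sin(π/189) = 0.016621  (since 1−cos² = sin²).
Young: ω* = 2/(1+√(1−ρ_J²)) = 2/(1+0.016621) = 2/1.016621 = 1.96730.
Hence ρ(B_{ω*}) = 1.96730 − 1 = 0.96730.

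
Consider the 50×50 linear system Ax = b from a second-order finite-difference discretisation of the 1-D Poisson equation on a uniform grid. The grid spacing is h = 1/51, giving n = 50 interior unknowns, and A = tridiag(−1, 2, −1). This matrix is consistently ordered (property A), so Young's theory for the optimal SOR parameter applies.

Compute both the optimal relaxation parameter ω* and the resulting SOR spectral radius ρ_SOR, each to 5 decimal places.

½·tridiag(1,0,1) at n=50: λ_k = cos(kπ/51); max |λ| at k=1 ⇒ ρ_J = cos(π/51) ≈ 0.99810.
√(1 − cos²(π/51)) = sin(π/51) ≈ 0.061561.
ω* = 2/(1 + 0.061561) = 2/1.061561 = 1.88402.
and ρ(B_{ω*}) = 1.88402 − 1 = 0.88402.

ω* = 1.88402, ρ_SOR = 0.88402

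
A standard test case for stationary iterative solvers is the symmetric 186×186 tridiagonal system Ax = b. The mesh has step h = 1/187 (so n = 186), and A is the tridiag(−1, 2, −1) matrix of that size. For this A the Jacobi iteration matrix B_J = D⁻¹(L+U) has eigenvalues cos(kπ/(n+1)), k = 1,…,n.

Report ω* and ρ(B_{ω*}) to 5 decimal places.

ω* = 1.96696, ρ_SOR = 0.96696

B_J for the 186×186 system has eigenvalues cos(kπ/187); ρ_J = cos(π/187) = 0.99986.
root = sin(π/187) = 0.016799  (since 1−cos² = sin²).
Young: ω* = 2/(1+√(1−ρ_J²)) = 2/(1+0.016799) = 2/1.016799 = 1.96696.
and ρ(B_{ω*}) = 1.96696 − 1 = 0.96696.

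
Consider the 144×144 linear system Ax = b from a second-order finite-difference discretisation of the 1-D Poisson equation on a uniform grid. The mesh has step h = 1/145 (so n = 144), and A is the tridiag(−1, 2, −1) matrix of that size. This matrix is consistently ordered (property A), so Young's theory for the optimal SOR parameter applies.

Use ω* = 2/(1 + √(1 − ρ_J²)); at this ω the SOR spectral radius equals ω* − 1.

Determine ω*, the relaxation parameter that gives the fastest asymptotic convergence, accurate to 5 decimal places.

ω* = 1.95759

ρ_J = max_k |cos(kπ/145)| = cos(π/145) = 0.99977
√(1−ρ_J²) simplifies to sin(π/145) = 0.021664.
[ω*] 2 ÷ (1 + 0.021664) = 2 ÷ 1.021664 = 1.95759.
ρ(B_{ω*}) = ω*−1 = 0.95759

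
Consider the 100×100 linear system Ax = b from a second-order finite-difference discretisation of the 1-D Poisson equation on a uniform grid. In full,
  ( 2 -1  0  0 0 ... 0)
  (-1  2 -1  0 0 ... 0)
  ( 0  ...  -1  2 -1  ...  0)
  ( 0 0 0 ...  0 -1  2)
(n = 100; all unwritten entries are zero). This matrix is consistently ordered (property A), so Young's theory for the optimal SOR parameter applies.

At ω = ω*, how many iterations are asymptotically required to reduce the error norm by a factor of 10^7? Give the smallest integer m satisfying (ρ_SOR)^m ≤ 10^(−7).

m = 260

With n=100, ρ(Jacobi) = cos(π/101) = 0.9995163.
√(1−ρ_J²) simplifies to sin(π/101) = 0.0310999.
ω* = 2/(1 + 0.0310999) = 2/1.0310999 = 1.9396763.
ρ_SOR = ω* − 1 ≈ 0.9396763.
ρ_SOR^m ≤ 10^(−7) ⇔ m ≥ 7·ln10/(−ln 0.9396763) = 16.1181/0.0622198 = 259.051; m = ⌈259.051⌉ = 260.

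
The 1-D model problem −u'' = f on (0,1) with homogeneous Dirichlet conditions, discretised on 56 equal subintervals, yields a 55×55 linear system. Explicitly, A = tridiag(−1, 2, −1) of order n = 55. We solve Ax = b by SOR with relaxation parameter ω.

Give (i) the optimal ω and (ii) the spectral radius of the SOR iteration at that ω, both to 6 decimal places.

n=55: λ(B_J) = 1 − λ(A)/2 = cos(kπ/56); k=1 gives ρ_J = 0.998427.
√(1−ρ_J²) simplifies to sin(π/56) = 0.0560704.
Then 2/(1+√(1−ρ_J²)) = 2/(1+0.0560704); ω* = 2/1.0560704 = 1.893813.
[ρ_SOR] ω* − 1 = 0.893813.

ω* = 1.893813, ρ_SOR = 0.893813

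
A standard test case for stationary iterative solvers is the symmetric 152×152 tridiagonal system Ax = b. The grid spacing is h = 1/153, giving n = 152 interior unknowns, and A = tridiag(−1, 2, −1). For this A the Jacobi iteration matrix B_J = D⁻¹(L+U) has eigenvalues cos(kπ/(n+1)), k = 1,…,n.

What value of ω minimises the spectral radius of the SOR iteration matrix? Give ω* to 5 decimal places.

n=152: λ(B_J) = 1 − λ(A)/2 = cos(kπ/153); k=1 gives ρ_J = 0.99979.
root = sin(π/153) = 0.020532  (since 1−cos² = sin²).
Then 2/(1+√(1−ρ_J²)) = 2/(1+0.020532); ω* = 2/1.020532 = 1.95976.
ρ_SOR = ω* − 1 ≈ 0.95976.

ω* = 1.95976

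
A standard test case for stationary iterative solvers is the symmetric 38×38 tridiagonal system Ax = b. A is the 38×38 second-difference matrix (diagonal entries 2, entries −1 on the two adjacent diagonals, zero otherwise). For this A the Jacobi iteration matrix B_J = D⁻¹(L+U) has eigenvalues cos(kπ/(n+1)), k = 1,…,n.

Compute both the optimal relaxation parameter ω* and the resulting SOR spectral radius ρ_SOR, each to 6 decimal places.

[ρ_J] n=38: ρ(B_J) = cos(π/(n+1)) = cos(π/39) = 0.996757.
√(1−ρ_J²) simplifies to sin(π/39) = 0.0804666.
So ω* = 2/1.0804666 = 1.851052 (Young).
ρ_SOR = ω* − 1 = 1.851052 − 1 = 0.851052.

ω* = 1.851052, ρ_SOR = 0.851052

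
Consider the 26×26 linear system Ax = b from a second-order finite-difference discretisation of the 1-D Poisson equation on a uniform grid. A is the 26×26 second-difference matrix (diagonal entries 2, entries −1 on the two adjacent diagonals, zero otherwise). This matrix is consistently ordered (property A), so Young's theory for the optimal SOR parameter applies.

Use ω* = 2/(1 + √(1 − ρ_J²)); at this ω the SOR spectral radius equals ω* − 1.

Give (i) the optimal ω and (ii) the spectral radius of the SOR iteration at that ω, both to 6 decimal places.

ω* = 1.791966, ρ_SOR = 0.791966

½·tridiag(1,0,1) at n=26: λ_k = cos(kπ/27); max |λ| at k=1 ⇒ ρ_J = cos(π/27) ≈ 0.993238.
√(1 − cos²(π/27)) = sin(π/27) ≈ 0.1160929.
ω* = 2 / (1 + 0.1160929) = 2 / 1.1160929 ≈ 1.791966.
and ρ(B_{ω*}) = 1.791966 − 1 = 0.791966.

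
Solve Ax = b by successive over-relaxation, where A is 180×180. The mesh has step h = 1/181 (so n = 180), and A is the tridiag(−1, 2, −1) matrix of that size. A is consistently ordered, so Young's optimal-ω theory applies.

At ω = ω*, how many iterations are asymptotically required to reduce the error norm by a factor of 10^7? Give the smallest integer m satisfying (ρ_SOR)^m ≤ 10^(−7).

ρ_J = max_k |cos(kπ/181)| = cos(π/181) = 0.9998494
√(1 − cos²(π/181)) = sin(π/181) ≈ 0.0173560.
So ω* = 2/1.0173560 = 1.9658802 (Young).
ρ_SOR = ω* − 1 ≈ 0.9658802.
m ≥ 7·ln10 / (−ln 0.9658802) = 464.291; smallest integer m = 465.

m = 465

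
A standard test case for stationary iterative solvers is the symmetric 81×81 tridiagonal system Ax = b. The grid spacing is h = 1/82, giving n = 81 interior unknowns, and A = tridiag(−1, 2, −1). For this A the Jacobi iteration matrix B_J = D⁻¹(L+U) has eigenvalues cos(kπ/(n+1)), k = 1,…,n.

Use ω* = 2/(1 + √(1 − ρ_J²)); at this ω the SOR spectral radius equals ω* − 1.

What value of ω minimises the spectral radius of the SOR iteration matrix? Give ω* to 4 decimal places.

B_J for the 81×81 system has eigenvalues cos(kπ/82); ρ_J = cos(π/82) = 0.9993.
√(1−ρ_J²) = |sin(π/82)| = 0.03830
[ω*] 2 ÷ (1 + 0.03830) = 2 ÷ 1.03830 = 1.9262.
ρ(B_{ω*}) = ω*−1 = 0.9262

ω* = 1.9262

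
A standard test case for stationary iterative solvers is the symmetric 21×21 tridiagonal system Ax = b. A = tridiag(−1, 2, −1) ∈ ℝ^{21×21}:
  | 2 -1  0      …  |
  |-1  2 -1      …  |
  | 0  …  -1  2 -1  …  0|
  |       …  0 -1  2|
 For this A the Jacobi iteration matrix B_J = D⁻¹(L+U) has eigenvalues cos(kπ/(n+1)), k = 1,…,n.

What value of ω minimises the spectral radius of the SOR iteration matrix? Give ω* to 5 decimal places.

½·tridiag(1,0,1) at n=21: λ_k = cos(kπ/22); max |λ| at k=1 ⇒ ρ_J = cos(π/22) ≈ 0.98982.
√(1 − cos²(π/22)) = sin(π/22) ≈ 0.142315.
ω* = 2/(1 + 0.142315) = 2/1.142315 = 1.75083.
ρ_SOR = ω* − 1 ≈ 0.75083.

ω* = 1.75083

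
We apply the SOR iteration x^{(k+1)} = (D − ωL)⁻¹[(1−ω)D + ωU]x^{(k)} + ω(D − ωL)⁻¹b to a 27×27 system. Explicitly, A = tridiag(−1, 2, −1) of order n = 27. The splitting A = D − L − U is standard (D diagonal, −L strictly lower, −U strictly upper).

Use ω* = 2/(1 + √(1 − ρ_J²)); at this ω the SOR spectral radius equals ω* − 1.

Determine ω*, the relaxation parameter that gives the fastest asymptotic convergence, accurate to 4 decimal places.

ω* = 1.7986

½·tridiag(1,0,1) at n=27: λ_k = cos(kπ/28); max |λ| at k=1 ⇒ ρ_J = cos(π/28) ≈ 0.9937.
√(1−ρ_J²) simplifies to sin(π/28) = 0.11196.
ω* = 2/(1 + 0.11196) = 2/1.11196 = 1.7986.
ρ(B_{ω*}) = ω*−1 = 0.7986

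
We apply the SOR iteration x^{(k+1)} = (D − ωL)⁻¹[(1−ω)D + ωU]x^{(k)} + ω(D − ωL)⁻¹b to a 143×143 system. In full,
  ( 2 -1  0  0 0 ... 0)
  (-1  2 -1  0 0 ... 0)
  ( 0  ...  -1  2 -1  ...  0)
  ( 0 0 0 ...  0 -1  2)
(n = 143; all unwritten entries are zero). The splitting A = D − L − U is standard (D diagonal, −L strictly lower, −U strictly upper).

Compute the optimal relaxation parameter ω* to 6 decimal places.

ω* = 1.957302

ρ_J = max_k |cos(kπ/144)| = cos(π/144) = 0.999762
√(1−ρ_J²) simplifies to sin(π/144) = 0.0218149.
ω* = 2 / (1 + 0.0218149) = 2 / 1.0218149 ≈ 1.957302.
and ρ(B_{ω*}) = 1.957302 − 1 = 0.957302.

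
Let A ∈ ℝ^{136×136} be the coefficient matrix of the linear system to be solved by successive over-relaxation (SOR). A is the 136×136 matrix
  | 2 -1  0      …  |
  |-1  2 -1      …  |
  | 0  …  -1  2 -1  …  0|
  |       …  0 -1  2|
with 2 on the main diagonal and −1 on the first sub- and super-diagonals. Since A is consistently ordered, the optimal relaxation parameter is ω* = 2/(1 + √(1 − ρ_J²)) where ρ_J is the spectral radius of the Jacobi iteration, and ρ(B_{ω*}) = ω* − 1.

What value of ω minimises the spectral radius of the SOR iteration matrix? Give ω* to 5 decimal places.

ω* = 1.95517

B_J for the 136×136 system has eigenvalues cos(kπ/137); ρ_J = cos(π/137) = 0.99974.
1 − cos²(π/137) = sin²(π/137) ⇒ √(1−ρ_J²) = sin(π/137) = 0.022929.
ω* = 2 / (1 + 0.022929) = 2 / 1.022929 ≈ 1.95517.
[ρ_SOR] ω* − 1 = 0.95517.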